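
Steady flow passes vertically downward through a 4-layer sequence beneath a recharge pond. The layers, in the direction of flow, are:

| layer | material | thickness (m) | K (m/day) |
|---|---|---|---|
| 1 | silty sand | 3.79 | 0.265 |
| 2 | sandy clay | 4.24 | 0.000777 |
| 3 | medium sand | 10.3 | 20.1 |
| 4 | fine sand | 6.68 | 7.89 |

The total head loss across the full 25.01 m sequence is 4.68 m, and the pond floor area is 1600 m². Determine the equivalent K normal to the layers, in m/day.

0.00457

Flow is perpendicular to layering, so the layers act in series and the equivalent K is the thickness-weighted harmonic mean.
Total thickness L = 3.79 + 4.24 + 10.3 + 6.68 = 25.01 m.
Σ(b_i/K_i) = 3.79/0.265 + 4.24/0.000777 + 10.3/20.1 + 6.68/7.89 = 5473 d.
K_eq = L / Σ(b_i/K_i) = 25.01 / 5473 = 0.004570 m/day.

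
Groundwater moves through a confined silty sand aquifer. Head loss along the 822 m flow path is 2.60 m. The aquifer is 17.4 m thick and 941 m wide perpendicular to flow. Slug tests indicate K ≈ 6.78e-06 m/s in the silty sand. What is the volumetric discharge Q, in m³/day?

30.3

Convert K: 6.78e-06 m/s × 86400 = 0.5858 m/day.
Cross-sectional area A = 941 × 17.4 = 16373 m².
Hydraulic gradient i = Δh / L = 2.60 / 822 = 0.003163.
Darcy's law: Q = K · A · i = 0.5858 × 16373 × 0.003163 = 30.34 m³/day.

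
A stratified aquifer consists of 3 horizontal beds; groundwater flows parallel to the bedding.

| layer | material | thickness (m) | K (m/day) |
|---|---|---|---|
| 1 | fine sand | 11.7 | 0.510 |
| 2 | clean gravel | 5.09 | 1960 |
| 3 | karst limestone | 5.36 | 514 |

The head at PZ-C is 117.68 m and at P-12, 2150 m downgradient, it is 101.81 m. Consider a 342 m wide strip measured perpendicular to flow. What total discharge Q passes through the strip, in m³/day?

Flow is parallel to layering, so each bed carries its own Darcy discharge and the transmissivities add.
Σ(K_i·b_i) = 0.510×11.7 + 1960×5.09 + 514×5.36 = 12737 m²/day.
Hydraulic gradient i = (117.68 − 101.81) / 2150 = 15.87 / 2150 = 0.007381.
Q = Σ(K_i·b_i) · W · i = 12737 × 342 × 0.007381 = 32155 m³/day.

32200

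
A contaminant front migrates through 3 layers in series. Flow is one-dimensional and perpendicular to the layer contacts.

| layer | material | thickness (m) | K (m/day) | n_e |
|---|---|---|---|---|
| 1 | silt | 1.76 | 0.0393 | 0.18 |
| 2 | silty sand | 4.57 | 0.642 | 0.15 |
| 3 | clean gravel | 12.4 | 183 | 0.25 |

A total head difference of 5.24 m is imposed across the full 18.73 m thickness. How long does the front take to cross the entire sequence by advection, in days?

With flow normal to the layers, continuity requires the same specific discharge q through every layer.
Σ(b_i/K_i) = 1.76/0.0393 + 4.57/0.642 + 12.4/183 = 51.97 d.
q = Δh / Σ(b_i/K_i) = 5.24 / 51.97 = 0.1008 m/day.
In each layer the seepage velocity is v_i = q/n_i, so the layer transit time is t_i = b_i·n_i / q:
  layer 1 (silt): t_1 = 1.76 × 0.18 / 0.1008 = 3.142 d
  layer 2 (silty sand): t_2 = 4.57 × 0.15 / 0.1008 = 6.799 d
  layer 3 (clean gravel): t_3 = 12.4 × 0.25 / 0.1008 = 30.75 d
Total t = Σ t_i = 40.69 days.

40.7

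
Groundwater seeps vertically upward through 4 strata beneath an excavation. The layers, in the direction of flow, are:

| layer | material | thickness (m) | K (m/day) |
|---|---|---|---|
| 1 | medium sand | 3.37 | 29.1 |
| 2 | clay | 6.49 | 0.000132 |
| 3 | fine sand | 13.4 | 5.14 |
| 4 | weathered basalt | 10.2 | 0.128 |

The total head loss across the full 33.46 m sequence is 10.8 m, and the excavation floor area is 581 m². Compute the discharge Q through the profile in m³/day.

Flow is perpendicular to layering, so the layers act in series and the equivalent K is the thickness-weighted harmonic mean.
Total thickness L = 3.37 + 6.49 + 13.4 + 10.2 = 33.46 m.
Σ(b_i/K_i) = 3.37/29.1 + 6.49/0.000132 + 13.4/5.14 + 10.2/0.128 = 49249 d.
K_eq = L / Σ(b_i/K_i) = 33.46 / 49249 = 0.0006794 m/day.
Q = K_eq · A · (Δh/L) = 0.0006794 × 581 × (10.8/33.46) = 0.1274 m³/day.

0.127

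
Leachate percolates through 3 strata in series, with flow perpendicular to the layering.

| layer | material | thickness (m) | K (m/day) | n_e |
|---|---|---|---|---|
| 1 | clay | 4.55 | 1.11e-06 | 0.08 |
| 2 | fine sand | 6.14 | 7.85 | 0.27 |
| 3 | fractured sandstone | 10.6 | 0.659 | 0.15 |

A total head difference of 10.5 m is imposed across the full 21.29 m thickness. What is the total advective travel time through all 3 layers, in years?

3860

With flow normal to the layers, continuity requires the same specific discharge q through every layer.
Σ(b_i/K_i) = 4.55/1.11e-06 + 6.14/7.85 + 10.6/0.659 = 4.099e+06 d.
q = Δh / Σ(b_i/K_i) = 10.5 / 4.099e+06 = 2.562e-06 m/day.
In each layer the seepage velocity is v_i = q/n_i, so the layer transit time is t_i = b_i·n_i / q:
  layer 1 (clay): t_1 = 4.55 × 0.08 / 2.562e-06 = 1.421e+05 d
  layer 2 (fine sand): t_2 = 6.14 × 0.27 / 2.562e-06 = 6.472e+05 d
  layer 3 (fractured sandstone): t_3 = 10.6 × 0.15 / 2.562e-06 = 6.207e+05 d
Total t = Σ t_i = 1.410e+06 days = 3860 years.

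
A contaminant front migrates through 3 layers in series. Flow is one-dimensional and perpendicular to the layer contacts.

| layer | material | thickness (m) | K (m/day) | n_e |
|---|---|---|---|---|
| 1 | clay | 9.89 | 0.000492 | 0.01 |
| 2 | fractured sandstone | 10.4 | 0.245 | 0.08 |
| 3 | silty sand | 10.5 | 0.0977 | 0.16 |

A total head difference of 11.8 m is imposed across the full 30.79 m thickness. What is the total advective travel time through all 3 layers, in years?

With flow normal to the layers, continuity requires the same specific discharge q through every layer.
Σ(b_i/K_i) = 9.89/0.000492 + 10.4/0.245 + 10.5/0.0977 = 20252 d.
q = Δh / Σ(b_i/K_i) = 11.8 / 20252 = 0.0005827 m/day.
In each layer the seepage velocity is v_i = q/n_i, so the layer transit time is t_i = b_i·n_i / q:
  layer 1 (clay): t_1 = 9.89 × 0.01 / 0.0005827 = 169.7 d
  layer 2 (fractured sandstone): t_2 = 10.4 × 0.08 / 0.0005827 = 1428 d
  layer 3 (silty sand): t_3 = 10.5 × 0.16 / 0.0005827 = 2883 d
Total t = Σ t_i = 4481 days = 12.27 years.

12.3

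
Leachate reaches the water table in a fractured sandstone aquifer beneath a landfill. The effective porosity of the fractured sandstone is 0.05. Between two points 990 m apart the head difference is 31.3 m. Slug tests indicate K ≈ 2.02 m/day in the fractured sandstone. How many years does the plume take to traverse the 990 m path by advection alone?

Hydraulic gradient i = Δh / L = 31.3 / 990 = 0.03162.
Darcy flux q = K · i = 2.020 × 0.03162 = 0.06386 m/day.
Seepage velocity v = q / n_e = 0.06386 / 0.05 = 1.277 m/day.
Travel time t = L / v = 990 / 1.277 = 775.1 days = 2.122 years.

2.12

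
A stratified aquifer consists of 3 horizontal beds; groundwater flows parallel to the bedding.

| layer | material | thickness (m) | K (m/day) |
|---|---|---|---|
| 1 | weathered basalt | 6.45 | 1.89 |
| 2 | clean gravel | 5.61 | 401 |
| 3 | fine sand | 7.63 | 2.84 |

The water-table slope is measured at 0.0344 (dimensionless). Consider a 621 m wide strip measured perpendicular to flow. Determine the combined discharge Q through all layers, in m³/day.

48800

Flow is parallel to layering, so each bed carries its own Darcy discharge and the transmissivities add.
Σ(K_i·b_i) = 1.89×6.45 + 401×5.61 + 2.84×7.63 = 2283 m²/day.
Hydraulic gradient i = 0.0344.
Q = Σ(K_i·b_i) · W · i = 2283 × 621 × 0.03440 = 48780 m³/day.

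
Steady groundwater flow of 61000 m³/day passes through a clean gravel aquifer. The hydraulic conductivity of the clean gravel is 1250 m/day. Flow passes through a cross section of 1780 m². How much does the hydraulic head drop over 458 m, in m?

12.6

From Q = K·A·i, i = Q / (K·A) = 61000 / (1250 × 1780) = 0.02742.
Head loss Δh = i · L = 0.02742 × 458 = 12.56 m.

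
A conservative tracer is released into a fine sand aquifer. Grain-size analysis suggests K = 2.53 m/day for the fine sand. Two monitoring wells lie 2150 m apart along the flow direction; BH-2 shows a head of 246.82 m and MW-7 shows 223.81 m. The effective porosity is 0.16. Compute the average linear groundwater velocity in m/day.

0.169

Hydraulic gradient i = (246.82 − 223.81) / 2150 = 23.01 / 2150 = 0.01070.
Darcy flux q = K · i = 2.530 × 0.01070 = 0.02708 m/day.
Seepage velocity v = q / n_e = 0.02708 / 0.16 = 0.1692 m/day.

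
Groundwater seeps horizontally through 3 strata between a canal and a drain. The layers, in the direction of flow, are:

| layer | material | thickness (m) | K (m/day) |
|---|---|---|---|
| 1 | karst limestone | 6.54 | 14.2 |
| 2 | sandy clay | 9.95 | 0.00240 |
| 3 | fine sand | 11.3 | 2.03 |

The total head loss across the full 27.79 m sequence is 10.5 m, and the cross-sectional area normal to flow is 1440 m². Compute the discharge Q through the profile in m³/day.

3.64

Flow is perpendicular to layering, so the layers act in series and the equivalent K is the thickness-weighted harmonic mean.
Total thickness L = 6.54 + 9.95 + 11.3 = 27.79 m.
Σ(b_i/K_i) = 6.54/14.2 + 9.95/0.00240 + 11.3/2.03 = 4152 d.
K_eq = L / Σ(b_i/K_i) = 27.79 / 4152 = 0.006693 m/day.
Q = K_eq · A · (Δh/L) = 0.006693 × 1440 × (10.5/27.79) = 3.642 m³/day.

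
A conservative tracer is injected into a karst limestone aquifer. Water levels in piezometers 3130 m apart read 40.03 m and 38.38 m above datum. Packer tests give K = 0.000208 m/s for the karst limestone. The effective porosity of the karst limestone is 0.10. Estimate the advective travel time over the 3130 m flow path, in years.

Convert K: 0.000208 m/s × 86400 = 17.97 m/day.
Hydraulic gradient i = (40.03 − 38.38) / 3130 = 1.65 / 3130 = 0.0005272.
Darcy flux q = K · i = 17.97 × 0.0005272 = 0.009474 m/day.
Seepage velocity v = q / n_e = 0.009474 / 0.10 = 0.09474 m/day.
Travel time t = L / v = 3130 / 0.09474 = 33039 days = 90.46 years.

90.5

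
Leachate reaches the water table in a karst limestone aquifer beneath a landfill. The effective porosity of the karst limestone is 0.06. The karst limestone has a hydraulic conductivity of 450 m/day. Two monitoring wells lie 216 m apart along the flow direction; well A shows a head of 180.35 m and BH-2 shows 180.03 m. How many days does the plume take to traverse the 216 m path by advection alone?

19.4

Hydraulic gradient i = (180.35 − 180.03) / 216 = 0.32 / 216 = 0.001481.
Darcy flux q = K · i = 450.0 × 0.001481 = 0.6667 m/day.
Seepage velocity v = q / n_e = 0.6667 / 0.06 = 11.11 m/day.
Travel time t = L / v = 216 / 11.11 = 19.44 days.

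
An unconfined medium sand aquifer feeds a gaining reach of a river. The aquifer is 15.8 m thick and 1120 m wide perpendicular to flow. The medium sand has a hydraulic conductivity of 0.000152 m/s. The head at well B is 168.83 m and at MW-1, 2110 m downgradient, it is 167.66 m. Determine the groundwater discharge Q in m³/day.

Convert K: 0.000152 m/s × 86400 = 13.13 m/day.
Cross-sectional area A = 1120 × 15.8 = 17696 m².
Hydraulic gradient i = (168.83 − 167.66) / 2110 = 1.17 / 2110 = 0.0005545.
Darcy's law: Q = K · A · i = 13.13 × 17696 × 0.0005545 = 128.9 m³/day.

129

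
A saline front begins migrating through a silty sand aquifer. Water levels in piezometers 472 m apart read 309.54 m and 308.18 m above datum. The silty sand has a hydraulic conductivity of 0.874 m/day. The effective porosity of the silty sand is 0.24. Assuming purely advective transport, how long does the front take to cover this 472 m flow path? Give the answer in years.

123

Hydraulic gradient i = (309.54 − 308.18) / 472 = 1.36 / 472 = 0.002881.
Darcy flux q = K · i = 0.8740 × 0.002881 = 0.002518 m/day.
Seepage velocity v = q / n_e = 0.002518 / 0.24 = 0.01049 m/day.
Travel time t = L / v = 472 / 0.01049 = 44983 days = 123.2 years.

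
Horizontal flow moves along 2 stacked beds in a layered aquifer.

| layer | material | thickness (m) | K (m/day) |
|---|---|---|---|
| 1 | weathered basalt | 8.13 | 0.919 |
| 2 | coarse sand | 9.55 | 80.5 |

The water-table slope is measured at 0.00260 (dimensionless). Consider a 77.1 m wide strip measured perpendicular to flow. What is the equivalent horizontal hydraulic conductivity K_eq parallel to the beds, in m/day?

43.9

Flow is parallel to layering, so each bed carries its own Darcy discharge and the transmissivities add.
Σ(K_i·b_i) = 0.919×8.13 + 80.5×9.55 = 776.2 m²/day.
Total thickness b = 17.68 m, so K_eq = Σ(K_i·b_i)/b = 43.91 m/day.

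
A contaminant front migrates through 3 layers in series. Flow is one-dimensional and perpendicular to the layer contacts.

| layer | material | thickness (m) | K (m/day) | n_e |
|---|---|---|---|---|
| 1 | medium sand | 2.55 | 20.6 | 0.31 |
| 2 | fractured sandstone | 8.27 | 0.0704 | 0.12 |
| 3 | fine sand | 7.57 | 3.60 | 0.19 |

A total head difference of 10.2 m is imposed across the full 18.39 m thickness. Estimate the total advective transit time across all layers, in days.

37.8

With flow normal to the layers, continuity requires the same specific discharge q through every layer.
Σ(b_i/K_i) = 2.55/20.6 + 8.27/0.0704 + 7.57/3.60 = 119.7 d.
q = Δh / Σ(b_i/K_i) = 10.2 / 119.7 = 0.08521 m/day.
In each layer the seepage velocity is v_i = q/n_i, so the layer transit time is t_i = b_i·n_i / q:
  layer 1 (medium sand): t_1 = 2.55 × 0.31 / 0.08521 = 9.277 d
  layer 2 (fractured sandstone): t_2 = 8.27 × 0.12 / 0.08521 = 11.65 d
  layer 3 (fine sand): t_3 = 7.57 × 0.19 / 0.08521 = 16.88 d
Total t = Σ t_i = 37.80 days.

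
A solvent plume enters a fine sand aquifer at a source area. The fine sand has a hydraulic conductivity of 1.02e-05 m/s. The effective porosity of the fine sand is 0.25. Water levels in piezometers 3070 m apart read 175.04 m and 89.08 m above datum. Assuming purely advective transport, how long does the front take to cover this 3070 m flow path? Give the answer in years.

85.2

Convert K: 1.02e-05 m/s × 86400 = 0.8813 m/day.
Hydraulic gradient i = (175.04 − 89.08) / 3070 = 85.96 / 3070 = 0.02800.
Darcy flux q = K · i = 0.8813 × 0.02800 = 0.02468 m/day.
Seepage velocity v = q / n_e = 0.02468 / 0.25 = 0.09870 m/day.
Travel time t = L / v = 3070 / 0.09870 = 31103 days = 85.16 years.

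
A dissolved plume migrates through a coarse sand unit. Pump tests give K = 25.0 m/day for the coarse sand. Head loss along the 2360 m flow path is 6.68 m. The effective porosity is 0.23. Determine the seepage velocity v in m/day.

Hydraulic gradient i = Δh / L = 6.68 / 2360 = 0.002831.
Darcy flux q = K · i = 25.00 × 0.002831 = 0.07076 m/day.
Seepage velocity v = q / n_e = 0.07076 / 0.23 = 0.3077 m/day.

0.308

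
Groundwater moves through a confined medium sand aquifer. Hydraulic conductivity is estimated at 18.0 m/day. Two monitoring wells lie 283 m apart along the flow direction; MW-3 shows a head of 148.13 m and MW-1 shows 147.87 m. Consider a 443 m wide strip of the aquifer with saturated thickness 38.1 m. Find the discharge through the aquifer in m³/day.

Cross-sectional area A = 443 × 38.1 = 16878 m².
Hydraulic gradient i = (148.13 − 147.87) / 283 = 0.26 / 283 = 0.0009187.
Darcy's law: Q = K · A · i = 18.00 × 16878 × 0.0009187 = 279.1 m³/day.

279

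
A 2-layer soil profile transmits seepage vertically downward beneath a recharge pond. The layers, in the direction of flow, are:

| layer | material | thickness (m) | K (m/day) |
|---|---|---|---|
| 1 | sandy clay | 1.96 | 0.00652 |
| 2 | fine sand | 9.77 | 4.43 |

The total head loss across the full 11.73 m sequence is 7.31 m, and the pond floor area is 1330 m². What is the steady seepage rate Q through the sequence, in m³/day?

Flow is perpendicular to layering, so the layers act in series and the equivalent K is the thickness-weighted harmonic mean.
Total thickness L = 1.96 + 9.77 = 11.73 m.
Σ(b_i/K_i) = 1.96/0.00652 + 9.77/4.43 = 302.8 d.
K_eq = L / Σ(b_i/K_i) = 11.73 / 302.8 = 0.03874 m/day.
Q = K_eq · A · (Δh/L) = 0.03874 × 1330 × (7.31/11.73) = 32.11 m³/day.

32.1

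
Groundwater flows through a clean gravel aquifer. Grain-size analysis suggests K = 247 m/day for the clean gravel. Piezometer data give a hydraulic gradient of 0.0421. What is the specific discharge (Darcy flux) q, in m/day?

10.4

Hydraulic gradient i = 0.0421.
Specific discharge q = K · i = 247.0 × 0.04210 = 10.40 m/day.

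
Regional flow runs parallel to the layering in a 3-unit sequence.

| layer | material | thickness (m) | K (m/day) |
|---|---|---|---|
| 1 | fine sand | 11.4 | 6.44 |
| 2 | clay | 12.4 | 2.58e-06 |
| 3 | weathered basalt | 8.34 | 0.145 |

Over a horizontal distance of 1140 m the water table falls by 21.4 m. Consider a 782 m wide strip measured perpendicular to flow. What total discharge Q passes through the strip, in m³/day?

1100

Flow is parallel to layering, so each bed carries its own Darcy discharge and the transmissivities add.
Σ(K_i·b_i) = 6.44×11.4 + 2.58e-06×12.4 + 0.145×8.34 = 74.63 m²/day.
Hydraulic gradient i = Δh / L = 21.4 / 1140 = 0.01877.
Q = Σ(K_i·b_i) · W · i = 74.63 × 782 × 0.01877 = 1095 m³/day.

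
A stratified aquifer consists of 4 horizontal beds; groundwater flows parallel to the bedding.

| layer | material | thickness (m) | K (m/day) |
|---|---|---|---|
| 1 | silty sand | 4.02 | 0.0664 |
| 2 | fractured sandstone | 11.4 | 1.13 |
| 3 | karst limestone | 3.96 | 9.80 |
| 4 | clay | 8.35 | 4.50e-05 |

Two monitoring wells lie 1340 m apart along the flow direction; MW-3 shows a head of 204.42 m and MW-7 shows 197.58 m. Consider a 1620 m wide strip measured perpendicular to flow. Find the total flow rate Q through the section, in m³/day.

Flow is parallel to layering, so each bed carries its own Darcy discharge and the transmissivities add.
Σ(K_i·b_i) = 0.0664×4.02 + 1.13×11.4 + 9.80×3.96 + 4.50e-05×8.35 = 51.96 m²/day.
Hydraulic gradient i = (204.42 − 197.58) / 1340 = 6.84 / 1340 = 0.005104.
Q = Σ(K_i·b_i) · W · i = 51.96 × 1620 × 0.005104 = 429.6 m³/day.

430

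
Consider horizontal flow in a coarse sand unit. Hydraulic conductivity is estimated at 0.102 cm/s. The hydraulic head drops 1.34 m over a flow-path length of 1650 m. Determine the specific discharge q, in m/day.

Convert K: 0.102 cm/s × 864 = 88.13 m/day.
Hydraulic gradient i = Δh / L = 1.34 / 1650 = 0.0008121.
Specific discharge q = K · i = 88.13 × 0.0008121 = 0.07157 m/day.

0.0716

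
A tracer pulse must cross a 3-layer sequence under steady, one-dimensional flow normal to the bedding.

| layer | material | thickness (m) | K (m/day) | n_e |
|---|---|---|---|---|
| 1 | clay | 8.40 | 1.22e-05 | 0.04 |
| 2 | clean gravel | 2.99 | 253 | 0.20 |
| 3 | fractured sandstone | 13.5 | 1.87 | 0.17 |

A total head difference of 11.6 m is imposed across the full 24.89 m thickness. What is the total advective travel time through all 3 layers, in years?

With flow normal to the layers, continuity requires the same specific discharge q through every layer.
Σ(b_i/K_i) = 8.40/1.22e-05 + 2.99/253 + 13.5/1.87 = 6.885e+05 d.
q = Δh / Σ(b_i/K_i) = 11.6 / 6.885e+05 = 1.685e-05 m/day.
In each layer the seepage velocity is v_i = q/n_i, so the layer transit time is t_i = b_i·n_i / q:
  layer 1 (clay): t_1 = 8.40 × 0.04 / 1.685e-05 = 19944 d
  layer 2 (clean gravel): t_2 = 2.99 × 0.20 / 1.685e-05 = 35495 d
  layer 3 (fractured sandstone): t_3 = 13.5 × 0.17 / 1.685e-05 = 1.362e+05 d
Total t = Σ t_i = 1.917e+05 days = 524.7 years.

525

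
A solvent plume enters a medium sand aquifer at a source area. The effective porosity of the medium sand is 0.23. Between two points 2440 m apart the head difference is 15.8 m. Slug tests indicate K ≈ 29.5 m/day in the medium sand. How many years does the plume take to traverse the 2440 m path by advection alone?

8.04

Hydraulic gradient i = Δh / L = 15.8 / 2440 = 0.006475.
Darcy flux q = K · i = 29.50 × 0.006475 = 0.1910 m/day.
Seepage velocity v = q / n_e = 0.1910 / 0.23 = 0.8305 m/day.
Travel time t = L / v = 2440 / 0.8305 = 2938 days = 8.043 years.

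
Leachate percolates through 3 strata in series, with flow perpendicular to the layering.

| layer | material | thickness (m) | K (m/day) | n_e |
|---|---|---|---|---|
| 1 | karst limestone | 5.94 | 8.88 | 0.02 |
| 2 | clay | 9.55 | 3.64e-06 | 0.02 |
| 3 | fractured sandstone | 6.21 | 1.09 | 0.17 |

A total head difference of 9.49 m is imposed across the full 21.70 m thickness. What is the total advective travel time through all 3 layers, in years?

1030

With flow normal to the layers, continuity requires the same specific discharge q through every layer.
Σ(b_i/K_i) = 5.94/8.88 + 9.55/3.64e-06 + 6.21/1.09 = 2.624e+06 d.
q = Δh / Σ(b_i/K_i) = 9.49 / 2.624e+06 = 3.617e-06 m/day.
In each layer the seepage velocity is v_i = q/n_i, so the layer transit time is t_i = b_i·n_i / q:
  layer 1 (karst limestone): t_1 = 5.94 × 0.02 / 3.617e-06 = 32844 d
  layer 2 (clay): t_2 = 9.55 × 0.02 / 3.617e-06 = 52804 d
  layer 3 (fractured sandstone): t_3 = 6.21 × 0.17 / 3.617e-06 = 2.919e+05 d
Total t = Σ t_i = 3.775e+05 days = 1034 years.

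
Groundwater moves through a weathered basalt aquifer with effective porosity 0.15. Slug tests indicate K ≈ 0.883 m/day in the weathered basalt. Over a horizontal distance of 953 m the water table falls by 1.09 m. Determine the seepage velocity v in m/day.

0.00673

Hydraulic gradient i = Δh / L = 1.09 / 953 = 0.001144.
Darcy flux q = K · i = 0.8830 × 0.001144 = 0.001010 m/day.
Seepage velocity v = q / n_e = 0.001010 / 0.15 = 0.006733 m/day.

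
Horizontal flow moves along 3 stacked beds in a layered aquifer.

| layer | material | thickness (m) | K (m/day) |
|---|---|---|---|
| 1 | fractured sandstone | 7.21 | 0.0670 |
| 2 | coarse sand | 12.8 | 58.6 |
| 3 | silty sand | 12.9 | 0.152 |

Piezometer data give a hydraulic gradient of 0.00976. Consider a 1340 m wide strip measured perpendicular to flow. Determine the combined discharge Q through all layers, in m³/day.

Flow is parallel to layering, so each bed carries its own Darcy discharge and the transmissivities add.
Σ(K_i·b_i) = 0.0670×7.21 + 58.6×12.8 + 0.152×12.9 = 752.5 m²/day.
Hydraulic gradient i = 0.00976.
Q = Σ(K_i·b_i) · W · i = 752.5 × 1340 × 0.009760 = 9842 m³/day.

9840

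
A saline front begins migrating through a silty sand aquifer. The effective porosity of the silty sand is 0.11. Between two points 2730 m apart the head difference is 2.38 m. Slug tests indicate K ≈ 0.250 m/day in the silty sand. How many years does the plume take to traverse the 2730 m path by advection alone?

Hydraulic gradient i = Δh / L = 2.38 / 2730 = 0.0008718.
Darcy flux q = K · i = 0.2500 × 0.0008718 = 0.0002179 m/day.
Seepage velocity v = q / n_e = 0.0002179 / 0.11 = 0.001981 m/day.
Travel time t = L / v = 2730 / 0.001981 = 1.378e+06 days = 3772 years.

3770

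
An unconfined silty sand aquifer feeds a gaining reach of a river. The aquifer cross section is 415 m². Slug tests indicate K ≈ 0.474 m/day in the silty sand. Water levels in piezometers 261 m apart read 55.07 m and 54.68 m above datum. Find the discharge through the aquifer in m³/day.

0.294

Hydraulic gradient i = (55.07 − 54.68) / 261 = 0.39 / 261 = 0.001494.
Darcy's law: Q = K · A · i = 0.4740 × 415.0 × 0.001494 = 0.2939 m³/day.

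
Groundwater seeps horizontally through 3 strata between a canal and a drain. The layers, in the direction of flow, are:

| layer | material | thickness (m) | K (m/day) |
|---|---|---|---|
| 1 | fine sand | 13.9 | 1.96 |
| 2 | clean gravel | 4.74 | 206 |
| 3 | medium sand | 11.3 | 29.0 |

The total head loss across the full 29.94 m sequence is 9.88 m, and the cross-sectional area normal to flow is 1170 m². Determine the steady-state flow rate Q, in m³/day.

Flow is perpendicular to layering, so the layers act in series and the equivalent K is the thickness-weighted harmonic mean.
Total thickness L = 13.9 + 4.74 + 11.3 = 29.94 m.
Σ(b_i/K_i) = 13.9/1.96 + 4.74/206 + 11.3/29.0 = 7.505 d.
K_eq = L / Σ(b_i/K_i) = 29.94 / 7.505 = 3.990 m/day.
Q = K_eq · A · (Δh/L) = 3.990 × 1170 × (9.88/29.94) = 1540 m³/day.

1540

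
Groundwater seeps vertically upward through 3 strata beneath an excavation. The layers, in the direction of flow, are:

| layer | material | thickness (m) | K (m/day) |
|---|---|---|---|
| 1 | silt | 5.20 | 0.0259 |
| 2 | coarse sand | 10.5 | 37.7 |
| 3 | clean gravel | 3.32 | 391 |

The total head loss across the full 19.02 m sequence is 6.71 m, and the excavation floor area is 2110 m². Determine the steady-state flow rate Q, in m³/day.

70.4

Flow is perpendicular to layering, so the layers act in series and the equivalent K is the thickness-weighted harmonic mean.
Total thickness L = 5.20 + 10.5 + 3.32 = 19.02 m.
Σ(b_i/K_i) = 5.20/0.0259 + 10.5/37.7 + 3.32/391 = 201.1 d.
K_eq = L / Σ(b_i/K_i) = 19.02 / 201.1 = 0.09460 m/day.
Q = K_eq · A · (Δh/L) = 0.09460 × 2110 × (6.71/19.02) = 70.42 m³/day.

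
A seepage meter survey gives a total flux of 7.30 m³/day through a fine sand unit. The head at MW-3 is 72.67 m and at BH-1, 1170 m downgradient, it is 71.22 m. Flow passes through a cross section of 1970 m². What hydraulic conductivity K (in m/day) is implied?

Hydraulic gradient i = (72.67 − 71.22) / 1170 = 1.45 / 1170 = 0.001239.
From Q = K·A·i, K = Q / (A·i) = 7.30 / (1970 × 0.001239) = 2.990 m/day.

2.99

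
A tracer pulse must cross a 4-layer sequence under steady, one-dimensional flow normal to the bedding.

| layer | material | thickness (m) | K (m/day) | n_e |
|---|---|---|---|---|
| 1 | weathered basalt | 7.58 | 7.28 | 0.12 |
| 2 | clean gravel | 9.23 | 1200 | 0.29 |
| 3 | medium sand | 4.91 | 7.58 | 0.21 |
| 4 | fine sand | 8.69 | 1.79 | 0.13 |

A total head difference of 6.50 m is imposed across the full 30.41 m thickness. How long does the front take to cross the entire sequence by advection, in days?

With flow normal to the layers, continuity requires the same specific discharge q through every layer.
Σ(b_i/K_i) = 7.58/7.28 + 9.23/1200 + 4.91/7.58 + 8.69/1.79 = 6.551 d.
q = Δh / Σ(b_i/K_i) = 6.50 / 6.551 = 0.9922 m/day.
In each layer the seepage velocity is v_i = q/n_i, so the layer transit time is t_i = b_i·n_i / q:
  layer 1 (weathered basalt): t_1 = 7.58 × 0.12 / 0.9922 = 0.9168 d
  layer 2 (clean gravel): t_2 = 9.23 × 0.29 / 0.9922 = 2.698 d
  layer 3 (medium sand): t_3 = 4.91 × 0.21 / 0.9922 = 1.039 d
  layer 4 (fine sand): t_4 = 8.69 × 0.13 / 0.9922 = 1.139 d
Total t = Σ t_i = 5.793 days.

5.79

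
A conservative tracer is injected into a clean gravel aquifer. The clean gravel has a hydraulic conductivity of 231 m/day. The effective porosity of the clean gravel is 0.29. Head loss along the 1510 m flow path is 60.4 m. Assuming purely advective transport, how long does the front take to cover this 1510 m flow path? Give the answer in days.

Hydraulic gradient i = Δh / L = 60.4 / 1510 = 0.04000.
Darcy flux q = K · i = 231.0 × 0.04000 = 9.240 m/day.
Seepage velocity v = q / n_e = 9.240 / 0.29 = 31.86 m/day.
Travel time t = L / v = 1510 / 31.86 = 47.39 days.

47.4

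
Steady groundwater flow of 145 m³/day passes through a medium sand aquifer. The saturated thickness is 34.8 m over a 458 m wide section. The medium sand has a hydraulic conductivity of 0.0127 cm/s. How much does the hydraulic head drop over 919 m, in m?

Convert K: 0.0127 cm/s × 864 = 10.97 m/day.
Cross-sectional area A = 458 × 34.8 = 15938 m².
From Q = K·A·i, i = Q / (K·A) = 145 / (10.97 × 15938) = 0.0008291.
Head loss Δh = i · L = 0.0008291 × 919 = 0.7619 m.

0.762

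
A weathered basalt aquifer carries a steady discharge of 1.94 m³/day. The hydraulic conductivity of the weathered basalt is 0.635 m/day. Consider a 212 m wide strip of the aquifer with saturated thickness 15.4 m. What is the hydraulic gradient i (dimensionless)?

0.000936

Cross-sectional area A = 212 × 15.4 = 3265 m².
From Q = K·A·i, i = Q / (K·A) = 1.94 / (0.6350 × 3265) = 0.0009358.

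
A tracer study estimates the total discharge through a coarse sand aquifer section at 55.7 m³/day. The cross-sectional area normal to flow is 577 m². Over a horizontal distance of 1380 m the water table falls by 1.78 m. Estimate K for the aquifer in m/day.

74.8

Hydraulic gradient i = Δh / L = 1.78 / 1380 = 0.001290.
From Q = K·A·i, K = Q / (A·i) = 55.7 / (577.0 × 0.001290) = 74.84 m/day.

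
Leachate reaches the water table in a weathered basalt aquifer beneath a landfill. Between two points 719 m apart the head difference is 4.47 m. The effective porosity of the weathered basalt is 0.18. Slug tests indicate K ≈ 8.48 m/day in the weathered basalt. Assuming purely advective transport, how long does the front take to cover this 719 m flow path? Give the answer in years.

Hydraulic gradient i = Δh / L = 4.47 / 719 = 0.006217.
Darcy flux q = K · i = 8.480 × 0.006217 = 0.05272 m/day.
Seepage velocity v = q / n_e = 0.05272 / 0.18 = 0.2929 m/day.
Travel time t = L / v = 719 / 0.2929 = 2455 days = 6.721 years.

6.72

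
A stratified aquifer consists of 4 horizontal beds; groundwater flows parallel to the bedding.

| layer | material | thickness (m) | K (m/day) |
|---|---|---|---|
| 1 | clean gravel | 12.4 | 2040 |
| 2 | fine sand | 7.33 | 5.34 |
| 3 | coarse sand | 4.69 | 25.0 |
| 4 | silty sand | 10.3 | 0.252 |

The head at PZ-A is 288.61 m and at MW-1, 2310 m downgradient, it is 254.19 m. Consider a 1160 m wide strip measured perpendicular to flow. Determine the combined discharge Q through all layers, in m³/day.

Flow is parallel to layering, so each bed carries its own Darcy discharge and the transmissivities add.
Σ(K_i·b_i) = 2040×12.4 + 5.34×7.33 + 25.0×4.69 + 0.252×10.3 = 25455 m²/day.
Hydraulic gradient i = (288.61 − 254.19) / 2310 = 34.42 / 2310 = 0.01490.
Q = Σ(K_i·b_i) · W · i = 25455 × 1160 × 0.01490 = 4.400e+05 m³/day.

440000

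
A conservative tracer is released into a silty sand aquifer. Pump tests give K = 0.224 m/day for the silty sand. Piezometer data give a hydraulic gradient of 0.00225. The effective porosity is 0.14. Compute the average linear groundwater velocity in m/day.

0.00360

Hydraulic gradient i = 0.00225.
Darcy flux q = K · i = 0.2240 × 0.002250 = 0.0005040 m/day.
Seepage velocity v = q / n_e = 0.0005040 / 0.14 = 0.003600 m/day.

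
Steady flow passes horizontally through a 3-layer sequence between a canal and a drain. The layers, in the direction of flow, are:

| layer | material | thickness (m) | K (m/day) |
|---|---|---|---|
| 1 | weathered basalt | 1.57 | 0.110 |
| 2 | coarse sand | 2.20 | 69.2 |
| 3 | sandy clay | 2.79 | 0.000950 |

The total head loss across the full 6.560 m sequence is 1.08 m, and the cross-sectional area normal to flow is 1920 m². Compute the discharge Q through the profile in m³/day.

Flow is perpendicular to layering, so the layers act in series and the equivalent K is the thickness-weighted harmonic mean.
Total thickness L = 1.57 + 2.20 + 2.79 = 6.560 m.
Σ(b_i/K_i) = 1.57/0.110 + 2.20/69.2 + 2.79/0.000950 = 2951 d.
K_eq = L / Σ(b_i/K_i) = 6.560 / 2951 = 0.002223 m/day.
Q = K_eq · A · (Δh/L) = 0.002223 × 1920 × (1.08/6.560) = 0.7026 m³/day.

0.703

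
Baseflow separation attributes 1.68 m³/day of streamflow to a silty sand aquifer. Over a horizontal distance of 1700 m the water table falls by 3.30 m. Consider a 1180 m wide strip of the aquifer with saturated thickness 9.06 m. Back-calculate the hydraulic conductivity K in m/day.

Cross-sectional area A = 1180 × 9.06 = 10691 m².
Hydraulic gradient i = Δh / L = 3.30 / 1700 = 0.001941.
From Q = K·A·i, K = Q / (A·i) = 1.68 / (10691 × 0.001941) = 0.08095 m/day.

0.0810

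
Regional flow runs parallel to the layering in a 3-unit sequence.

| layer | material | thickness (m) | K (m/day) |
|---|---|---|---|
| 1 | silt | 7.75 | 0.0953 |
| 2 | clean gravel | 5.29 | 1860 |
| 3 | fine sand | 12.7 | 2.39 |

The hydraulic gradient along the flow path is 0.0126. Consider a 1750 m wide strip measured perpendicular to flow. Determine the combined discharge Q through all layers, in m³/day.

218000

Flow is parallel to layering, so each bed carries its own Darcy discharge and the transmissivities add.
Σ(K_i·b_i) = 0.0953×7.75 + 1860×5.29 + 2.39×12.7 = 9870 m²/day.
Hydraulic gradient i = 0.0126.
Q = Σ(K_i·b_i) · W · i = 9870 × 1750 × 0.01260 = 2.176e+05 m³/day.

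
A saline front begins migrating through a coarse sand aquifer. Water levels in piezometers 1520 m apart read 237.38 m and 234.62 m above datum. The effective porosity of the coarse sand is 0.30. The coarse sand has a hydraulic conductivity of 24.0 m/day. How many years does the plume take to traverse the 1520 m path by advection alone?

Hydraulic gradient i = (237.38 − 234.62) / 1520 = 2.76 / 1520 = 0.001816.
Darcy flux q = K · i = 24.00 × 0.001816 = 0.04358 m/day.
Seepage velocity v = q / n_e = 0.04358 / 0.30 = 0.1453 m/day.
Travel time t = L / v = 1520 / 0.1453 = 10464 days = 28.65 years.

28.6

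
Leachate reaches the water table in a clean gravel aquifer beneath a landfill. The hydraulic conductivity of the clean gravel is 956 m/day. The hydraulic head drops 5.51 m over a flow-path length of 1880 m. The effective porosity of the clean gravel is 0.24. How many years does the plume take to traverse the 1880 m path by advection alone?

Hydraulic gradient i = Δh / L = 5.51 / 1880 = 0.002931.
Darcy flux q = K · i = 956.0 × 0.002931 = 2.802 m/day.
Seepage velocity v = q / n_e = 2.802 / 0.24 = 11.67 m/day.
Travel time t = L / v = 1880 / 11.67 = 161.0 days = 0.4409 years.

0.441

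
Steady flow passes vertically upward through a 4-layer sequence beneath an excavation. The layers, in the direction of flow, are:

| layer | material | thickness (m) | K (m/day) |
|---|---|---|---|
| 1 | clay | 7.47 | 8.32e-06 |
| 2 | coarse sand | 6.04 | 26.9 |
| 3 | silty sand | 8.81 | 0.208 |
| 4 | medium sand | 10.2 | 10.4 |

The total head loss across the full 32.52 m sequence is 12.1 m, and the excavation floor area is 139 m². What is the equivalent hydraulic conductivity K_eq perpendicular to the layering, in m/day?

Flow is perpendicular to layering, so the layers act in series and the equivalent K is the thickness-weighted harmonic mean.
Total thickness L = 7.47 + 6.04 + 8.81 + 10.2 = 32.52 m.
Σ(b_i/K_i) = 7.47/8.32e-06 + 6.04/26.9 + 8.81/0.208 + 10.2/10.4 = 8.979e+05 d.
K_eq = L / Σ(b_i/K_i) = 32.52 / 8.979e+05 = 3.622e-05 m/day.

3.62e-05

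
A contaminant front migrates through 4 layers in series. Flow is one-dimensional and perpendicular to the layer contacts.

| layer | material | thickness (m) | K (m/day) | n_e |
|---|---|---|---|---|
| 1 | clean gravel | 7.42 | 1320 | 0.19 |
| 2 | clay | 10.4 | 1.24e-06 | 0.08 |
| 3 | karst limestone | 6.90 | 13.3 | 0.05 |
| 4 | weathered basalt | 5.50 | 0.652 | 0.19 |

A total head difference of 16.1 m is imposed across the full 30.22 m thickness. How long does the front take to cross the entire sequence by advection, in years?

5180

With flow normal to the layers, continuity requires the same specific discharge q through every layer.
Σ(b_i/K_i) = 7.42/1320 + 10.4/1.24e-06 + 6.90/13.3 + 5.50/0.652 = 8.387e+06 d.
q = Δh / Σ(b_i/K_i) = 16.1 / 8.387e+06 = 1.920e-06 m/day.
In each layer the seepage velocity is v_i = q/n_i, so the layer transit time is t_i = b_i·n_i / q:
  layer 1 (clean gravel): t_1 = 7.42 × 0.19 / 1.920e-06 = 7.344e+05 d
  layer 2 (clay): t_2 = 10.4 × 0.08 / 1.920e-06 = 4.334e+05 d
  layer 3 (karst limestone): t_3 = 6.90 × 0.05 / 1.920e-06 = 1.797e+05 d
  layer 4 (weathered basalt): t_4 = 5.50 × 0.19 / 1.920e-06 = 5.444e+05 d
Total t = Σ t_i = 1.892e+06 days = 5180 years.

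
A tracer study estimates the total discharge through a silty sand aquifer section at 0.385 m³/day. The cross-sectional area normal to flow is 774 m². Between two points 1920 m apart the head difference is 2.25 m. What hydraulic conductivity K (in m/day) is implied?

Hydraulic gradient i = Δh / L = 2.25 / 1920 = 0.001172.
From Q = K·A·i, K = Q / (A·i) = 0.385 / (774.0 × 0.001172) = 0.4245 m/day.

0.424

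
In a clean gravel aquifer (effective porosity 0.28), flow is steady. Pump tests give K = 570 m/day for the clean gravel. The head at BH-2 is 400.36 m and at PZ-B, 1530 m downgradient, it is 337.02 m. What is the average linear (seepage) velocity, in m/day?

Hydraulic gradient i = (400.36 − 337.02) / 1530 = 63.34 / 1530 = 0.04140.
Darcy flux q = K · i = 570.0 × 0.04140 = 23.60 m/day.
Seepage velocity v = q / n_e = 23.60 / 0.28 = 84.28 m/day.

84.3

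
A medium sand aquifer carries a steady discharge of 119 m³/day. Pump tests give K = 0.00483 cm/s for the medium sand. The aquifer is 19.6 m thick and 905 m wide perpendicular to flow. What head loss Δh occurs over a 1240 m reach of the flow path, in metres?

1.99

Convert K: 0.00483 cm/s × 864 = 4.173 m/day.
Cross-sectional area A = 905 × 19.6 = 17738 m².
From Q = K·A·i, i = Q / (K·A) = 119 / (4.173 × 17738) = 0.001608.
Head loss Δh = i · L = 0.001608 × 1240 = 1.993 m.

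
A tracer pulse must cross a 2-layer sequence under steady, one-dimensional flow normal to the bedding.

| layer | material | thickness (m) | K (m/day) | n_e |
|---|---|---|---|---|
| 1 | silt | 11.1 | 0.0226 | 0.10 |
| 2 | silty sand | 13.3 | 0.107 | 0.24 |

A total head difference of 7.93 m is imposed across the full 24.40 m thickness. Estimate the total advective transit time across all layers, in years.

0.914

With flow normal to the layers, continuity requires the same specific discharge q through every layer.
Σ(b_i/K_i) = 11.1/0.0226 + 13.3/0.107 = 615.4 d.
q = Δh / Σ(b_i/K_i) = 7.93 / 615.4 = 0.01288 m/day.
In each layer the seepage velocity is v_i = q/n_i, so the layer transit time is t_i = b_i·n_i / q:
  layer 1 (silt): t_1 = 11.1 × 0.10 / 0.01288 = 86.15 d
  layer 2 (silty sand): t_2 = 13.3 × 0.24 / 0.01288 = 247.7 d
Total t = Σ t_i = 333.9 days = 0.9141 years.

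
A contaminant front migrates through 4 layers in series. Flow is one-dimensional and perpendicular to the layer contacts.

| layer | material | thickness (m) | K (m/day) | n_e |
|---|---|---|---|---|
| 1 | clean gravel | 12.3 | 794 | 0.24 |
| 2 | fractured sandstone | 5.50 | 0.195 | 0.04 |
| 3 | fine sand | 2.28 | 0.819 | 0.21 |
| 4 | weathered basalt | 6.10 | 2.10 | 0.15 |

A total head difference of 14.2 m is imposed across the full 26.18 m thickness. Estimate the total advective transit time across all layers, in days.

10.9

With flow normal to the layers, continuity requires the same specific discharge q through every layer.
Σ(b_i/K_i) = 12.3/794 + 5.50/0.195 + 2.28/0.819 + 6.10/2.10 = 33.91 d.
q = Δh / Σ(b_i/K_i) = 14.2 / 33.91 = 0.4188 m/day.
In each layer the seepage velocity is v_i = q/n_i, so the layer transit time is t_i = b_i·n_i / q:
  layer 1 (clean gravel): t_1 = 12.3 × 0.24 / 0.4188 = 7.049 d
  layer 2 (fractured sandstone): t_2 = 5.50 × 0.04 / 0.4188 = 0.5254 d
  layer 3 (fine sand): t_3 = 2.28 × 0.21 / 0.4188 = 1.143 d
  layer 4 (weathered basalt): t_4 = 6.10 × 0.15 / 0.4188 = 2.185 d
Total t = Σ t_i = 10.90 days.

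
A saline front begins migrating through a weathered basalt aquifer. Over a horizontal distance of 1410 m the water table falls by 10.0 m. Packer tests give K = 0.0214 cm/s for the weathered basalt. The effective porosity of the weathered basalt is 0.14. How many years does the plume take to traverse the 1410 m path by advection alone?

Convert K: 0.0214 cm/s × 864 = 18.49 m/day.
Hydraulic gradient i = Δh / L = 10.0 / 1410 = 0.007092.
Darcy flux q = K · i = 18.49 × 0.007092 = 0.1311 m/day.
Seepage velocity v = q / n_e = 0.1311 / 0.14 = 0.9367 m/day.
Travel time t = L / v = 1410 / 0.9367 = 1505 days = 4.121 years.

4.12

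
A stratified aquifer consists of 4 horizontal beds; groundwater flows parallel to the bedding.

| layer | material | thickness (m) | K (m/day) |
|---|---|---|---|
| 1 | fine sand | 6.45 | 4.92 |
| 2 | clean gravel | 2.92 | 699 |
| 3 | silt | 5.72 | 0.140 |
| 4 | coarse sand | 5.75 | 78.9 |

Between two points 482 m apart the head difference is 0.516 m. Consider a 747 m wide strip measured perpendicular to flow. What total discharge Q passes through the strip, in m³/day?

Flow is parallel to layering, so each bed carries its own Darcy discharge and the transmissivities add.
Σ(K_i·b_i) = 4.92×6.45 + 699×2.92 + 0.140×5.72 + 78.9×5.75 = 2527 m²/day.
Hydraulic gradient i = Δh / L = 0.516 / 482 = 0.001071.
Q = Σ(K_i·b_i) · W · i = 2527 × 747 × 0.001071 = 2021 m³/day.

2020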